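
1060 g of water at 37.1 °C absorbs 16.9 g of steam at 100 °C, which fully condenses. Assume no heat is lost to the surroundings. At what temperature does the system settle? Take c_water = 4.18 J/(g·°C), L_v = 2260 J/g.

T_f ≈ 46.6 °C

Energy balance with sensible and latent terms:
steam→water at 100 °C releases m L_v = 16.9·2260 = 38194; condensate cools 100→T: 16.9·4.18·(T − 100) = 70.64(T − 100); water warms: 1060·4.18·(T − 37.1) = 4430.8(T − 37.1)
4501.4 T = 38194 + 7064.2 + 164383 = 209641
T ≈ 46.57 °C — below 100 °C, confirming all the steam condensed.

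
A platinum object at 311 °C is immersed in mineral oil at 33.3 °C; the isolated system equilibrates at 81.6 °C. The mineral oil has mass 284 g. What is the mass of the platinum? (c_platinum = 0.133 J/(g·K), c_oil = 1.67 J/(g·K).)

m ≈ 751 g

Heat lost by the platinum = heat gained by the oil:
m×0.133×(311 − 81.6) = 284×1.67×(81.6 − 33.3)
30.51 m = 22908  ⇒  m ≈ 750.8 g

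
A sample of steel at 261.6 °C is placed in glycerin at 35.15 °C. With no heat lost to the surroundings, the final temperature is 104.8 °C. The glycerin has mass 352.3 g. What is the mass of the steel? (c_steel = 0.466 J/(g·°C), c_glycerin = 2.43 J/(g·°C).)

m ≈ 816 g

Setting the total heat transfer to zero:
m×0.466×(104.8 − 261.6) + 352.3×2.43×(104.8 − 35.15) = 0
-73.07 m = -59627
m = -59627/-73.07 ≈ 816 g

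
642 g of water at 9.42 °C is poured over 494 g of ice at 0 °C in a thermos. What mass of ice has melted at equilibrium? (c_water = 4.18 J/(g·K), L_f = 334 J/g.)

m_melted ≈ 75.7 g

Cooling the water to 0 °C releases 642×4.18×9.42 = 25279 J.
Fully melting the ice requires m_ice L_f = 494×334 = 164996 J.
That's not enough to melt it all — equilibrium is at 0 °C with ice remaining.
Mass melted = 25279/334 ≈ 75.69 g.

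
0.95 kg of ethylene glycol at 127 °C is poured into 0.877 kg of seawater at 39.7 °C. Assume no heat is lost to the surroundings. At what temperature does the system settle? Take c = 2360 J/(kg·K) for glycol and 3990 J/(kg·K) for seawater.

T_f ≈ 73.8 °C

Setting the total heat transfer to zero:
0.95·2360·(T − 127) + 0.877·3990·(T − 39.7) = 0
2242(T − 127) + 3499.2(T − 39.7) = 0
5741.2 T = 423653
T ≈ 73.79 °C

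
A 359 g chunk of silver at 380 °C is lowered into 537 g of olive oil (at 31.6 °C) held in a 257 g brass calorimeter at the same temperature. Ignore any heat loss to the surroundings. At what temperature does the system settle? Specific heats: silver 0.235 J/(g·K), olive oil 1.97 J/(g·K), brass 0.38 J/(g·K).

Heat gained plus heat lost sum to zero:
359·0.235·(T − 380) + 537·1.97·(T − 31.6) + 257·0.38·(T − 31.6) = 0
84.36(T − 380) + 1057.9(T − 31.6) + 97.66(T − 31.6) = 0
1239.9 T = 68574
T ≈ 55.31 °C

T_f ≈ 55.3 °C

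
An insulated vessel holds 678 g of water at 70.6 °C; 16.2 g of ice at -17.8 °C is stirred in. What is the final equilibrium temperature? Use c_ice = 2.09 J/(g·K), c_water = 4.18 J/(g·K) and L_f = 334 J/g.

Let T be the final temperature. ΣQ_i = 0:
warm ice to 0 °C: 16.2·2.09·(0 − (-17.8)) = 602.67
  latent heat to melt: 16.2·334 = 5410.8
  meltwater 0→T: 16.2·4.18·T = 67.72 T
  water cools: 678·4.18·(T − 70.6) = 2834(T − 70.6)
2901.8 T = 200083 − 6013.5 = 194070
T ≈ 66.88 °C (positive, so assuming full melt was valid).

T_f ≈ 66.9 °C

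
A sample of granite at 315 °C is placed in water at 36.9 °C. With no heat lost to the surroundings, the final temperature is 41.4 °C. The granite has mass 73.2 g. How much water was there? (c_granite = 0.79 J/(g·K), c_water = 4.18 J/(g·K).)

Taking heat into each body as positive, Σ m c ΔT = 0:
73.2·0.79·(41.4 − 315) + m·4.18·(41.4 − 36.9) = 0
18.81 m = 15822
m = 15822/18.81 ≈ 841.1 g

m ≈ 841 g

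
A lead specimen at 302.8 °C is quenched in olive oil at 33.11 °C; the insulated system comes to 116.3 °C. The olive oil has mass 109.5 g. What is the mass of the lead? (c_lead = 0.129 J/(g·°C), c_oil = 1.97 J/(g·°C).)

|Q_lead| = |Q_oil|:
m×0.129×(302.8 − 116.3) = 109.5×1.97×(116.3 − 33.11)
24.06 m = 17945  ⇒  m ≈ 745.9 g

m ≈ 746 g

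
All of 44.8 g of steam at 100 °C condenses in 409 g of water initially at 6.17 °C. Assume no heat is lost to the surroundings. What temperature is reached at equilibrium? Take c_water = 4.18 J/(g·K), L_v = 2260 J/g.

Conservation of energy gives ΣQ = 0:
latent heat released on condensation: 44.8×2260 = 101248; condensate cools 100→T: 44.8×4.18×(T − 100) = 187.26(T − 100); water warms: 409×4.18×(T − 6.17) = 1709.6(T − 6.17)
1896.9 T = 101248 + 18726 + 10548 = 130523
T ≈ 68.81 °C (< 100 °C, so full condensation is consistent).

T_f ≈ 68.8 °C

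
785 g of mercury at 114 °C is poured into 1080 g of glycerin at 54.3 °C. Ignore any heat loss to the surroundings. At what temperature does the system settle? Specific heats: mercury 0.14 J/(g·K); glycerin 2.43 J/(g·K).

T_f ≈ 56.7 °C

T_f = Σ m_i c_i T_i / Σ m_i c_i:
T_f = (109.9×114 + 2624.4×54.3) / (109.9 + 2624.4)
    = 155034 / 2734.3 ≈ 56.70 °C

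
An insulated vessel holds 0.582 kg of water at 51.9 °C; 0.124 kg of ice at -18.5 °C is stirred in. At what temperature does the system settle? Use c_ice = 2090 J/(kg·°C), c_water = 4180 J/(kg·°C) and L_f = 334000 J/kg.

T_f ≈ 27.1 °C

Taking heat into each body as positive, Σ m c ΔT = 0:
ice -18.5→0 °C: 0.124·2090·18.5 = 4794.5
  fusion: m_ice L_f = 0.124·334000 = 41416
  meltwater 0→T: 0.124·4180·T = 518.32 T
  water cools: 0.582·4180·(T − 51.9) = 2432.8(T − 51.9)
2951.1 T = 126260 − 46210 = 80050
T ≈ 27.13 °C (positive, so assuming full melt was valid).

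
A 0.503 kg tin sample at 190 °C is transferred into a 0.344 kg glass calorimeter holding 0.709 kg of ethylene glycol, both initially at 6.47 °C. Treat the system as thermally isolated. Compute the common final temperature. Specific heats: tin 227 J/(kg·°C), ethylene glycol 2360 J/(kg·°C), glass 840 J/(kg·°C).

Conservation of energy gives ΣQ = 0:
0.503·227·(T − 190) + 0.709·2360·(T − 6.47) + 0.344·840·(T − 6.47) = 0
114.18(T − 190) + 1673.2(T − 6.47) + 288.96(T − 6.47) = 0
2076.4 T = 34390
T = 34390 / 2076.4 = 16.6 °C

T_f ≈ 16.6 °C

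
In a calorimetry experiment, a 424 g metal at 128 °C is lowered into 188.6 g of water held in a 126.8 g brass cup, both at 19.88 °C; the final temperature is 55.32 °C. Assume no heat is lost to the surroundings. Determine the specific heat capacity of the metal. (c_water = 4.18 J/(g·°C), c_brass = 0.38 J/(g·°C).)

Setting the total heat transfer to zero:
424×c×(55.32 − 128) + 188.6×4.18×(55.32 − 19.88) + 126.8×0.38×(55.32 − 19.88) = 0
-30816 c = -29647
c = -29647/-30816 ≈ 0.962 J/(g·°C)

c ≈ 0.962 J/(g·°C)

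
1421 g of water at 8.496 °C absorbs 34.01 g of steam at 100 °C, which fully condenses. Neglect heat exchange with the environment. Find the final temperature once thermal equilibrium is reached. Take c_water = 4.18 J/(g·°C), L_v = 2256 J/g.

Conservation of energy gives ΣQ = 0:
steam→water at 100 °C releases m L_v = 34.01·2256 = 76727; condensate cools 100→T: 34.01·4.18·(T − 100) = 142.16(T − 100); water warms: 1421·4.18·(T − 8.496) = 5939.8(T − 8.496)
6081.9 T = 76727 + 14216 + 50464 = 141407
T ≈ 23.25 °C (< 100 °C, so full condensation is consistent).

T_f ≈ 23.3 °C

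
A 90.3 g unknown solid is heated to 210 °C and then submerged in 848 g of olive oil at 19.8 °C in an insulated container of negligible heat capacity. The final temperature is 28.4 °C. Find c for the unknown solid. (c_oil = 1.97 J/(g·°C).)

c ≈ 0.876 J/(g·°C)

m_s c (T_s − T_f) = m_oil c_oil (T_f − T_0):
90.3×c×(210 − 28.4) = 848×1.97×(28.4 − 19.8)
16398 c = 14367  ⇒  c ≈ 0.8761 J/(g·°C)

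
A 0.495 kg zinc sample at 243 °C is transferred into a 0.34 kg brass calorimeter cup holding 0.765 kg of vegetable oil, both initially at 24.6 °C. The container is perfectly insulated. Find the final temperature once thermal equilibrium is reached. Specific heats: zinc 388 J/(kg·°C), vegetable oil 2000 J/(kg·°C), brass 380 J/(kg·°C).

Conservation of energy gives ΣQ = 0:
0.495×388×(T − 243) + 0.765×2000×(T − 24.6) + 0.34×380×(T − 24.6) = 0
(192.06 + 1530 + 129.2) T = 192.06×243 + 1530×24.6 + 129.2×24.6
T = 87487 / 1851.3 = 47.3 °C

T_f ≈ 47.3 °C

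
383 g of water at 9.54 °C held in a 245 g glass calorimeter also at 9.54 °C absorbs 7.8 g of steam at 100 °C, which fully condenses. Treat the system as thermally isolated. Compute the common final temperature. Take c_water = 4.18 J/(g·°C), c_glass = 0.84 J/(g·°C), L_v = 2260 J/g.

T_f ≈ 20.7 °C

Heat gained plus heat lost sum to zero:
steam→water at 100 °C releases m L_v = 7.8·2260 = 17628; condensate cools 100→T: 7.8·4.18·(T − 100) = 32.6(T − 100); original water: 1600.9(T − 9.54); cup: 205.8(T − 9.54)
1839.3 T = 17628 + 3260.4 + 17236 = 38125
T ≈ 20.73 °C, under the boiling point, so the assumption holds.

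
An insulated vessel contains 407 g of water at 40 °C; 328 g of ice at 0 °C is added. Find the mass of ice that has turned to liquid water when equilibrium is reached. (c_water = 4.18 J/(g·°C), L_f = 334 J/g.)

Cooling the water to 0 °C releases 407×4.18×40 = 68050 J.
To melt every bit of ice: 328×334 = 109552 J.
68050 J < 109552 J, so only part of the ice melts and the system sits at 0 °C.
m_melted×334 = 68050  ⇒  m_melted ≈ 203.7 g.

m_melted ≈ 204 g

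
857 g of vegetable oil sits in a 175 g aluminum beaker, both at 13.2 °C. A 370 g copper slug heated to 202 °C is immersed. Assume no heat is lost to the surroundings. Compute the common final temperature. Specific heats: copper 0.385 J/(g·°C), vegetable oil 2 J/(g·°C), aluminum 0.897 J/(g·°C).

T_f is the heat-capacity-weighted average of the initial temperatures:
T_f = (142.45×202 + 1714×13.2 + 156.97×13.2) / (142.45 + 1714 + 156.97)
    = 53472 / 2013.4 ≈ 26.56 °C

T_f ≈ 26.6 °C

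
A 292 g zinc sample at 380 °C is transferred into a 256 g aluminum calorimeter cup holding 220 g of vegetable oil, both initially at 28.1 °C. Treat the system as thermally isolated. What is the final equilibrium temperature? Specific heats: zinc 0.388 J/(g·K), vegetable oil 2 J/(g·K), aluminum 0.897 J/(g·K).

T_f ≈ 79.0 °C

Heat gained plus heat lost sum to zero:
292*0.388*(T − 380) + 220*2*(T − 28.1) + 256*0.897*(T − 28.1) = 0
(113.3 + 440 + 229.63) T = 113.3*380 + 440*28.1 + 229.63*28.1
T = 61869/782.93 ≈ 79.02 °C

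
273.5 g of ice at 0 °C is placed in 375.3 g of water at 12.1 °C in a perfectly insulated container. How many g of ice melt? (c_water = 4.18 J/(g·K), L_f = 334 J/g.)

m_melted ≈ 56.8 g

Cooling the water to 0 °C releases 375.3×4.18×12.1 = 18982 J.
To melt every bit of ice: 273.5×334 = 91349 J.
18982 J < 91349 J, so only part of the ice melts and the system sits at 0 °C.
Mass melted = 18982/334 ≈ 56.83 g.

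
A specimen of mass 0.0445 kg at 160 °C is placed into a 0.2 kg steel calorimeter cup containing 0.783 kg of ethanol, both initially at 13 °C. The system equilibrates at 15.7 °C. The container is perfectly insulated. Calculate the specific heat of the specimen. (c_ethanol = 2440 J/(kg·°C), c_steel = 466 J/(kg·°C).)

Net heat exchanged in the isolated system is zero:
0.0445·c·(15.7 − 160) + 0.783·2440·(15.7 − 13) + 0.2·466·(15.7 − 13) = 0
-6.421 c = -5410
c = -5410/-6.421 ≈ 842.5 J/(kg·°C)

c ≈ 843 J/(kg·°C)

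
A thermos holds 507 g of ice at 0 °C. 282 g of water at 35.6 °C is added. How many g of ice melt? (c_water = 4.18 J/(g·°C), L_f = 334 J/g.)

Cooling the water to 0 °C releases 282·4.18·35.6 = 41964 J.
To melt every bit of ice: 507·334 = 169338 J.
41964 J < 169338 J, so only part of the ice melts and the system sits at 0 °C.
m_melted·334 = 41964  ⇒  m_melted ≈ 125.6 g.

m_melted ≈ 126 g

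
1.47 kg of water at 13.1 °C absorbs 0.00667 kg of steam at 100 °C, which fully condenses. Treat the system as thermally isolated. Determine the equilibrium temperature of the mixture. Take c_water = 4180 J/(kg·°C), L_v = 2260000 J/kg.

T_f ≈ 15.9 °C

Energy conservation, ΣQ = 0:
condense steam: −0.00667×2260000 = −15074
  condensed water 100 °C→T: 27.88(T − 100)
  water warms: 1.47×4180×(T − 13.1) = 6144.6(T − 13.1)
6172.5 T = 15074 + 2788.1 + 80494 = 98357
T ≈ 15.93 °C — below 100 °C, confirming all the steam condensed.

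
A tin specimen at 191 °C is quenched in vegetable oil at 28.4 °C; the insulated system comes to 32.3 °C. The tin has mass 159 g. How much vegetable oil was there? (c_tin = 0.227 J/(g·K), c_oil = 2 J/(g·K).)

Let T be the final temperature. ΣQ_i = 0:
159·0.227·(32.3 − 191) + m·2·(32.3 − 28.4) = 0
7.8 m = 5728
m = 5728/7.8 ≈ 734.4 g

m ≈ 734 g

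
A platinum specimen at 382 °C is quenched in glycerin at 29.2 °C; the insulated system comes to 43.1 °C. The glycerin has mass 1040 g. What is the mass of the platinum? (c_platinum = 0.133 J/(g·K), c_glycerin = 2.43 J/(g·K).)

m ≈ 779 g

Let T be the final temperature. ΣQ_i = 0:
m×0.133×(43.1 − 382) + 1040×2.43×(43.1 − 29.2) = 0
-45.07 m = -35128
m = -35128/-45.07 ≈ 779.3 g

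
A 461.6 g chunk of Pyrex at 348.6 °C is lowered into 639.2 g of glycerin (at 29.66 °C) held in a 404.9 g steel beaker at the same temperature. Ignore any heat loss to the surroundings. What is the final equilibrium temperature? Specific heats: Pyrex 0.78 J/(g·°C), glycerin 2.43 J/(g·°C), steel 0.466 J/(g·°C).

T_f ≈ 84.3 °C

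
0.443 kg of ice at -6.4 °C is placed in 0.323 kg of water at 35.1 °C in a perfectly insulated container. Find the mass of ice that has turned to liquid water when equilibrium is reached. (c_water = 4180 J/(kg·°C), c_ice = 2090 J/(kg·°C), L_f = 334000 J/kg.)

m_melted ≈ 0.124 kg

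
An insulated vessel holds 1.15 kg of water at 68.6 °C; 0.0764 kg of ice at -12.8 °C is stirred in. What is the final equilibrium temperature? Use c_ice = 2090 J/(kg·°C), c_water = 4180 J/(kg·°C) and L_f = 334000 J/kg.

T_f ≈ 59.0 °C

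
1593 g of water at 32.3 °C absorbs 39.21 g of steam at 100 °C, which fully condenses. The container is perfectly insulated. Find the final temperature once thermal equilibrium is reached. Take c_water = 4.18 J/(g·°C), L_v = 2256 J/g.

T_f ≈ 46.9 °C

Net heat exchanged in the isolated system is zero:
steam→water at 100 °C releases m L_v = 39.21·2256 = 88458; condensed water 100 °C→T: 163.9(T − 100); water warms: 1593·4.18·(T − 32.3) = 6658.7(T − 32.3)
6822.6 T = 88458 + 16390 + 215077 = 319925
T ≈ 46.89 °C (< 100 °C, so full condensation is consistent).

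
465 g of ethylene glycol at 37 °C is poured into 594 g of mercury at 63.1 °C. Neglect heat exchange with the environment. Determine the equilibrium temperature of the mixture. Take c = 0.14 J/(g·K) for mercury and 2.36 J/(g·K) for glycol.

Heat gained plus heat lost sum to zero:
594·0.14·(T − 63.1) + 465·2.36·(T − 37) = 0
83.16(T − 63.1) + 1097.4(T − 37) = 0
1180.6 T = 45851
T = 45851/1180.6 ≈ 38.84 °C

T_f ≈ 38.8 °C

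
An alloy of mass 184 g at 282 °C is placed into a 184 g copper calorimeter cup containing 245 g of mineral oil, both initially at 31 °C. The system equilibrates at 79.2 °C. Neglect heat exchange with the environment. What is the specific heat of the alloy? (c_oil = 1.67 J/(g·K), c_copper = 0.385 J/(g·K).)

c ≈ 0.62 J/(g·K)

Taking heat into each body as positive, Σ m c ΔT = 0:
184·c·(79.2 − 282) + 245·1.67·(79.2 − 31) + 184·0.385·(79.2 − 31) = 0
-37315 c = -23136
c = -23136/-37315 ≈ 0.62 J/(g·K)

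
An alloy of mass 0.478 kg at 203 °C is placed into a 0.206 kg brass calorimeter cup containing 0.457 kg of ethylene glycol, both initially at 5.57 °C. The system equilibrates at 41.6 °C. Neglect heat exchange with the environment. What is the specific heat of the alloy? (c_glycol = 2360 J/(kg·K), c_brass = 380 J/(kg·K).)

Conservation of energy gives ΣQ = 0:
0.478×c×(41.6 − 203) + 0.457×2360×(41.6 − 5.57) + 0.206×380×(41.6 − 5.57) = 0
-77.15 c = -41680
c = -41680/-77.15 ≈ 540.2 J/(kg·K)

c ≈ 540 J/(kg·K)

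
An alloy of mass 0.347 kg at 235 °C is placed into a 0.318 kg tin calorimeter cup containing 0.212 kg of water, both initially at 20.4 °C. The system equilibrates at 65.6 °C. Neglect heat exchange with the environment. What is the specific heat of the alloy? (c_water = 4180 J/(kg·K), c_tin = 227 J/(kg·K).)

c ≈ 737 J/(kg·K)

Heat gained plus heat lost sum to zero:
0.347·c·(65.6 − 235) + 0.212·4180·(65.6 − 20.4) + 0.318·227·(65.6 − 20.4) = 0
-58.78 c = -43317
c = -43317/-58.78 ≈ 736.9 J/(kg·K)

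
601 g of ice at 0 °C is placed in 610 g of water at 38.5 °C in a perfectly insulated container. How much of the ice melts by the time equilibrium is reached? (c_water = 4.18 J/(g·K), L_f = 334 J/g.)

m_melted ≈ 294 g

Cooling the water to 0 °C releases 610·4.18·38.5 = 98167 J.
Fully melting the ice requires m_ice L_f = 601·334 = 200734 J.
That's not enough to melt it all — equilibrium is at 0 °C with ice remaining.
Mass melted = 98167/334 ≈ 293.9 g.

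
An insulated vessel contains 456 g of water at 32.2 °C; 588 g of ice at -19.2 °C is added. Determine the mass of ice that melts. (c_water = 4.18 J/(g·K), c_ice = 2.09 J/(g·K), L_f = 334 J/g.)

m_melted ≈ 113 g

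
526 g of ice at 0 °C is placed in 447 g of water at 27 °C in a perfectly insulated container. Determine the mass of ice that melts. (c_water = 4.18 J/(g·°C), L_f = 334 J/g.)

Water can give up m c ΔT = 447·4.18·27 = 50448 J before reaching 0 °C.
Melting all 526 g of ice would need 526·334 = 175684 J.
That's not enough to melt it all — equilibrium is at 0 °C with ice remaining.
Mass melted = 50448/334 ≈ 151 g.

m_melted ≈ 151 g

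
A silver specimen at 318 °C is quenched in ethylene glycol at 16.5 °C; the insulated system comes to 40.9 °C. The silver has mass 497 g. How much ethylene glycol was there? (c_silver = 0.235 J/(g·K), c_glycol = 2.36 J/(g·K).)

Heat gained plus heat lost sum to zero:
497·0.235·(40.9 − 318) + m·2.36·(40.9 − 16.5) = 0
57.58 m = 32364
m = 32364/57.58 ≈ 562 g

m ≈ 562 g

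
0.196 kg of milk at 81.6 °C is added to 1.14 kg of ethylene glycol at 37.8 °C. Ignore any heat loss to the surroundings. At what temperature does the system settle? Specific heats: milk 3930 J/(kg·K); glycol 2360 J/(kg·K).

T_f ≈ 47.5 °C

T_f is the heat-capacity-weighted average of the initial temperatures:
T_f = (770.28·81.6 + 2690.4·37.8) / (770.28 + 2690.4)
    = 164552 / 3460.7 ≈ 47.55 °C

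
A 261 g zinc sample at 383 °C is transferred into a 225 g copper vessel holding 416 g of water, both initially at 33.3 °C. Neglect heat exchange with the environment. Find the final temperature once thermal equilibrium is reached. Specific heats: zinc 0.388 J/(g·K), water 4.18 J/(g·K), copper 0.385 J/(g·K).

T_f ≈ 51.7 °C

Net heat exchanged in the isolated system is zero:
261*0.388*(T − 383) + 416*4.18*(T − 33.3) + 225*0.385*(T − 33.3) = 0
101.27(T − 383) + 1738.9(T − 33.3) + 86.62(T − 33.3) = 0
(101.27 + 1738.9 + 86.62) T = 101.27*383 + 1738.9*33.3 + 86.62*33.3
T = 99575 / 1926.8 = 51.7 °C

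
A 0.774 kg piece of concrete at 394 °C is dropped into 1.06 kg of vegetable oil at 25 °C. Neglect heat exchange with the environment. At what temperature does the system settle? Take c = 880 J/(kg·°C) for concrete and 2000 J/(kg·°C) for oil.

T_f ≈ 114.7 °C

Energy conservation, ΣQ = 0:
0.774·880·(T − 394) + 1.06·2000·(T − 25) = 0
2801.1 T = 321361
T = 321361 / 2801.1 = 115 °C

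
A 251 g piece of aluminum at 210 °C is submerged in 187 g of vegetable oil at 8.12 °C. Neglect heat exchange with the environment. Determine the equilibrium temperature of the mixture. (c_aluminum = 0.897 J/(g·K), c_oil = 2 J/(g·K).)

T_f ≈ 84.0 °C

With ΣQ=0 the equilibrium temperature is the m·c-weighted mean:
T_f = (225.15·210 + 374·8.12) / (225.15 + 374)
    = 50318 / 599.15 ≈ 83.98 °C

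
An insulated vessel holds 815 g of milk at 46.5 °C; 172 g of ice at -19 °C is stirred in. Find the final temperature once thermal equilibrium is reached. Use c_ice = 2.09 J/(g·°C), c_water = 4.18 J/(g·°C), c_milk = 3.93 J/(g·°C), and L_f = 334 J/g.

T_f ≈ 21.6 °C

Energy conservation, ΣQ = 0:
ice -19→0 °C: 172×2.09×19 = 6830.1
  latent heat to melt: 172×334 = 57448
  warm the meltwater: 718.96 T
  milk cools: 815×3.93×(T − 46.5) = 3203(T − 46.5)
3921.9 T = 148937 − 64278 = 84659
T ≈ 21.59 °C (positive, so assuming full melt was valid).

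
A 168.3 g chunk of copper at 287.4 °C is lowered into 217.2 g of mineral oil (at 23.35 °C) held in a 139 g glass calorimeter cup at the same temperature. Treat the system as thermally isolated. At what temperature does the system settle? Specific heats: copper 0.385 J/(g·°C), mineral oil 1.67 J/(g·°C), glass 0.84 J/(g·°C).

Energy conservation, ΣQ = 0:
168.3*0.385*(T − 287.4) + 217.2*1.67*(T − 23.35) + 139*0.84*(T − 23.35) = 0
64.8(T − 287.4) + 362.72(T − 23.35) + 116.76(T − 23.35) = 0
544.28 T = 29818
T = 29818/544.28 ≈ 54.78 °C

T_f ≈ 54.8 °C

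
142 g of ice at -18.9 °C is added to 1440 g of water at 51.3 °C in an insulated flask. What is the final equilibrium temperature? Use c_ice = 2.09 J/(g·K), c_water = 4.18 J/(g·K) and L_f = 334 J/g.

T_f ≈ 38.7 °C

Net heat exchanged in the isolated system is zero:
ice -18.9→0 °C: 142·2.09·18.9 = 5609.1; latent heat to melt: 142·334 = 47428; warm the meltwater: 593.56 T; water: 6019.2(T − 51.3)
6612.8 T = 308785 − 53037 = 255748
T ≈ 38.67 °C. Since T > 0 °C, the all-ice-melts assumption holds.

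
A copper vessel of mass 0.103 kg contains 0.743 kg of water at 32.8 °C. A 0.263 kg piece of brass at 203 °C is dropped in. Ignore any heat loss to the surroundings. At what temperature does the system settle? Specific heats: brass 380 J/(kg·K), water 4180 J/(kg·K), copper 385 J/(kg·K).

T_f = Σ m_i c_i T_i / Σ m_i c_i:
T_f = (99.94*203 + 3105.7*32.8 + 39.66*32.8) / (99.94 + 3105.7 + 39.66)
    = 123457 / 3245.3 ≈ 38.04 °C

T_f ≈ 38.0 °C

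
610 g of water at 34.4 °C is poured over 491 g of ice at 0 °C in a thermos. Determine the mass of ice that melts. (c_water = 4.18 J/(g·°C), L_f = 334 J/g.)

Heat available from the water dropping to 0 °C: 610·4.18·34.4 = 87713 J.
Melting all 491 g of ice would need 491·334 = 163994 J.
That's not enough to melt it all — equilibrium is at 0 °C with ice remaining.
m_melted·334 = 87713  ⇒  m_melted ≈ 262.6 g.

m_melted ≈ 263 g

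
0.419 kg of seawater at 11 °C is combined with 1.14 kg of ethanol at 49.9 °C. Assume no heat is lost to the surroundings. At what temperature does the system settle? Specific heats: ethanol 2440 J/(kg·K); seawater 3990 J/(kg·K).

Let T be the final temperature. ΣQ_i = 0:
1.14*2440*(T − 49.9) + 0.419*3990*(T − 11) = 0
4453.4 T = 157192
T = 157192/4453.4 ≈ 35.30 °C

T_f ≈ 35.3 °C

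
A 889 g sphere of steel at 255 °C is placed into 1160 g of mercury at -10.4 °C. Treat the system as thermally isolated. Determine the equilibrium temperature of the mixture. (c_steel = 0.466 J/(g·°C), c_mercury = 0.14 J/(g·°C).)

T_f ≈ 180.3 °C

Setting the total heat transfer to zero:
889·0.466·(T − 255) + 1160·0.14·(T − (-10.4)) = 0
576.67 T = 103951
T = 103951 / 576.67 = 180 °C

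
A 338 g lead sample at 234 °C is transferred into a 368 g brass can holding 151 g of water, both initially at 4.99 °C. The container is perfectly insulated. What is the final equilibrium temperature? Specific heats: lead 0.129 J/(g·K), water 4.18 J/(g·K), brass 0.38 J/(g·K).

Net heat exchanged in the isolated system is zero:
338·0.129·(T − 234) + 151·4.18·(T − 4.99) + 368·0.38·(T − 4.99) = 0
(43.6 + 631.18 + 139.84) T = 43.6·234 + 631.18·4.99 + 139.84·4.99
T ≈ 17.25 °C

T_f ≈ 17.2 °C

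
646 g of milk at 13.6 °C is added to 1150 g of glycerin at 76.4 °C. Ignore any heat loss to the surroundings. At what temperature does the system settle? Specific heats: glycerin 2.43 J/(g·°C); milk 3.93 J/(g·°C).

T_f ≈ 46.5 °C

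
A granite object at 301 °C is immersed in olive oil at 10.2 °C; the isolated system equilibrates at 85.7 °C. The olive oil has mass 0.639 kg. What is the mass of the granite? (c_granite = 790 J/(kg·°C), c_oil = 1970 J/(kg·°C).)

m ≈ 0.559 kg

Setting the total heat transfer to zero:
m×790×(85.7 − 301) + 0.639×1970×(85.7 − 10.2) = 0
-170087 m = -95042
m = -95042/-170087 ≈ 0.5588 kg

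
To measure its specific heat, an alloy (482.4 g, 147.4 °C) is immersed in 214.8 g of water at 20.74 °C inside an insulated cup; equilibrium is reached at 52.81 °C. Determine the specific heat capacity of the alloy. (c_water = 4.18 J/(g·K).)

c ≈ 0.631 J/(g·K)

m_s c (T_s − T_f) = m_water c_water (T_f − T_0):
482.4·c·(147.4 − 52.81) = 214.8·4.18·(52.81 − 20.74)
45630 c = 28794  ⇒  c ≈ 0.631 J/(g·K)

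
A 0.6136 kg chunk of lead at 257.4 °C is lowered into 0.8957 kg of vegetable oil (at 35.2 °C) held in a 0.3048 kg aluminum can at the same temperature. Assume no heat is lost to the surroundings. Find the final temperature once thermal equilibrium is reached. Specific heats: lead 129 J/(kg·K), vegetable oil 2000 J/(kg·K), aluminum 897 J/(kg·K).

Taking heat into each body as positive, Σ m c ΔT = 0:
0.6136·129·(T − 257.4) + 0.8957·2000·(T − 35.2) + 0.3048·897·(T − 35.2) = 0
(79.15 + 1791.4 + 273.41) T = 79.15·257.4 + 1791.4·35.2 + 273.41·35.2
T = 93055 / 2144 = 43.4 °C

T_f ≈ 43.4 °C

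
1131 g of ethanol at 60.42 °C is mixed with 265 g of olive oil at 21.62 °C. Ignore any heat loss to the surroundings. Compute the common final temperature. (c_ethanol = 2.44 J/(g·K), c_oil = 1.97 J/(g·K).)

Heat lost by the ethanol equals heat gained by the oil:
1131×2.44×(60.42 − T) = 265×1.97×(T − 21.62)
2759.6(60.42 − T) = 522.05(T − 21.62)
3281.7 T = 178024  ⇒  T ≈ 54.25 °C

T_f ≈ 54.2 °C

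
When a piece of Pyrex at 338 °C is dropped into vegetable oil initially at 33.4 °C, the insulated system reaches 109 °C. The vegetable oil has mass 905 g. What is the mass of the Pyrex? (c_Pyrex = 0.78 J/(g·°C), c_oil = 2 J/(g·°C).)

Conservation of energy gives ΣQ = 0:
m×0.78×(109 − 338) + 905×2×(109 − 33.4) = 0
-178.62 m = -136836
m = -136836/-178.62 ≈ 766.1 g

m ≈ 766 g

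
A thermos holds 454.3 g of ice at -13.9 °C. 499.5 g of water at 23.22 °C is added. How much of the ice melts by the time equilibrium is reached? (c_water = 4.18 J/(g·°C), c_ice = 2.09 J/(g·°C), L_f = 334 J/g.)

m_melted ≈ 106 g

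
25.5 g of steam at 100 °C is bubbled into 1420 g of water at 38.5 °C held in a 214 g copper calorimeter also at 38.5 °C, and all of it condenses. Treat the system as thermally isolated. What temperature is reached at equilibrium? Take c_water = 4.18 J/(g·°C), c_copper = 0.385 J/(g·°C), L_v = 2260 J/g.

T_f ≈ 49.0 °C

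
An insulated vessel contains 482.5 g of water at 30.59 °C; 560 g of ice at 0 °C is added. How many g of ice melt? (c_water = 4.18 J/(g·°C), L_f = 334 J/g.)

m_melted ≈ 185 g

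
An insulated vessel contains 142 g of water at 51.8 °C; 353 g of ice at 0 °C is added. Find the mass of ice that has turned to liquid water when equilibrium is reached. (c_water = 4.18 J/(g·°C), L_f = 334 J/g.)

m_melted ≈ 92.1 g

Heat available from the water dropping to 0 °C: 142×4.18×51.8 = 30746 J.
Melting all 353 g of ice would need 353×334 = 117902 J.
30746 J < 117902 J, so only part of the ice melts and the system sits at 0 °C.
Mass melted = 30746/334 ≈ 92.06 g.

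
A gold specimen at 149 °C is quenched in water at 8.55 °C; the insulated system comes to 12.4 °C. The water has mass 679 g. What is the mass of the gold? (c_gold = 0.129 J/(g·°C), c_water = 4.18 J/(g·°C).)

m ≈ 620 g

Net heat exchanged in the isolated system is zero:
m·0.129·(12.4 − 149) + 679·4.18·(12.4 − 8.55) = 0
-17.62 m = -10927
m = -10927/-17.62 ≈ 620.1 g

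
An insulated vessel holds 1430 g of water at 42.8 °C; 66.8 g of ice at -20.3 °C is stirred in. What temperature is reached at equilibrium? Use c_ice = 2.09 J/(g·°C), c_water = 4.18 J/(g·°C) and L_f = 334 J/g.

T_f ≈ 36.9 °C

Energy balance with sensible and latent terms:
warm ice to 0 °C: 66.8×2.09×(0 − (-20.3)) = 2834.1; melt ice: 66.8×334 = 22311; meltwater 0→T: 66.8×4.18×T = 279.22 T; water cools: 1430×4.18×(T − 42.8) = 5977.4(T − 42.8)
6256.6 T = 255833 − 25145 = 230687
T ≈ 36.87 °C. Since T > 0 °C, the all-ice-melts assumption holds.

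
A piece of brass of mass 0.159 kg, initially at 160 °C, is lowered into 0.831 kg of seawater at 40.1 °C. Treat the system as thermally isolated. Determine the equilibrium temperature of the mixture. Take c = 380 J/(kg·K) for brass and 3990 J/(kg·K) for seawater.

With ΣQ=0 the equilibrium temperature is the m·c-weighted mean:
T_f = (60.42·160 + 3315.7·40.1) / (60.42 + 3315.7)
    = 142626 / 3376.1 ≈ 42.25 °C

T_f ≈ 42.2 °C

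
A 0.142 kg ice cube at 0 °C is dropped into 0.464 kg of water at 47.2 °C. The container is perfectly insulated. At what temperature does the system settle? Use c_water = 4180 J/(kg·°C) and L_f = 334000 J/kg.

T_f ≈ 17.4 °C

Net heat exchanged in the isolated system is zero:
melt ice: 0.142·334000 = 47428; warm the meltwater: 593.56 T; water cools: 0.464·4180·(T − 47.2) = 1939.5(T − 47.2)
2533.1 T = 91545 − 47428 = 44117
T ≈ 17.42 °C. Since T > 0 °C, the all-ice-melts assumption holds.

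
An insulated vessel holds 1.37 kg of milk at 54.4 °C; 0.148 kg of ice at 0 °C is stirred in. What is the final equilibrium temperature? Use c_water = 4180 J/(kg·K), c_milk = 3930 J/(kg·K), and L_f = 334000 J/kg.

T_f ≈ 40.6 °C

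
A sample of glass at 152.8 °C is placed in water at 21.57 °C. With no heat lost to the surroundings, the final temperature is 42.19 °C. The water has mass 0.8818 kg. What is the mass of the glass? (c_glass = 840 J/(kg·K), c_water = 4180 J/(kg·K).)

m ≈ 0.818 kg

|Q_glass| = |Q_water|:
m·840·(152.8 − 42.19) = 0.8818·4180·(42.19 − 21.57)
92912 m = 76004  ⇒  m ≈ 0.818 kg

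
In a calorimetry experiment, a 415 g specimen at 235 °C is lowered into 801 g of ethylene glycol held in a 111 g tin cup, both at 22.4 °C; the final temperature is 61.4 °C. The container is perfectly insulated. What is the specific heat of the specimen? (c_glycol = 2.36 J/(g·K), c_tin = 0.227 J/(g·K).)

c ≈ 1.04 J/(g·K)

Heat gained plus heat lost sum to zero:
415·c·(61.4 − 235) + 801·2.36·(61.4 − 22.4) + 111·0.227·(61.4 − 22.4) = 0
-72044 c = -74707
c = -74707/-72044 ≈ 1.037 J/(g·K)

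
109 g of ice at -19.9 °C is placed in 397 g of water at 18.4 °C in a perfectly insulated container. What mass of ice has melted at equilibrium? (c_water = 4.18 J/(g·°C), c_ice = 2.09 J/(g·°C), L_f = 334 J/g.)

Heat available from the water dropping to 0 °C: 397×4.18×18.4 = 30534 J.
Warming the ice to 0 °C takes 109×2.09×19.9 = 4533.4 J, leaving 26001 J for melting.
Fully melting the ice requires m_ice L_f = 109×334 = 36406 J.
Since 26001 < 36406 J, not all the ice melts; equilibrium is at 0 °C.
m_melt = 26001 / L_f = 77.85 g.

m_melted ≈ 77.8 g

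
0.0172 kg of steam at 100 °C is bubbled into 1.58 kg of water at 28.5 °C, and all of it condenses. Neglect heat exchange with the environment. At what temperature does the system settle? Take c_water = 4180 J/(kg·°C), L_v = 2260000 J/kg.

Energy balance with sensible and latent terms:
steam→water at 100 °C releases m L_v = 0.0172·2260000 = 38872
  condensed water 100 °C→T: 71.9(T − 100)
  original water: 6604.4(T − 28.5)
6676.3 T = 38872 + 7189.6 + 188225 = 234287
T ≈ 35.09 °C, under the boiling point, so the assumption holds.

T_f ≈ 35.1 °C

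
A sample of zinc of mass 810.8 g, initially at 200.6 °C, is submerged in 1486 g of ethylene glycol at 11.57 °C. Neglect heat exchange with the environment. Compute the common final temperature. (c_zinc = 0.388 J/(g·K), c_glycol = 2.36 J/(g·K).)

T_f ≈ 27.1 °C

Setting the total heat transfer to zero:
810.8*0.388*(T − 200.6) + 1486*2.36*(T − 11.57) = 0
3821.6 T = 103682
T = 103682 / 3821.6 = 27.1 °C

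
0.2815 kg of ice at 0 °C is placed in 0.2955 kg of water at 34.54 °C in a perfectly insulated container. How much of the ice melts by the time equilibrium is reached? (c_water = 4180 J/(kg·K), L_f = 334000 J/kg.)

m_melted ≈ 0.128 kg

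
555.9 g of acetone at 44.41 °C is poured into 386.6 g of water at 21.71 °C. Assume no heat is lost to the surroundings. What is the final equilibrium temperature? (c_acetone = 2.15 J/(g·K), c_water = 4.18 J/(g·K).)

T_f = Σ m_i c_i T_i / Σ m_i c_i:
T_f = (1195.2*44.41 + 1616*21.71) / (1195.2 + 1616)
    = 88161 / 2811.2 ≈ 31.36 °C

T_f ≈ 31.4 °C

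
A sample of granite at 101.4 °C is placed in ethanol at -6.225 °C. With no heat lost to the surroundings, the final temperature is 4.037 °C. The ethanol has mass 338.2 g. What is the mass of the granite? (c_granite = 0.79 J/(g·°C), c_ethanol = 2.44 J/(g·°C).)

Taking heat into each body as positive, Σ m c ΔT = 0:
m×0.79×(4.037 − 101.4) + 338.2×2.44×(4.037 − (-6.225)) = 0
-76.92 m = -8468.3
m = -8468.3/-76.92 ≈ 110.1 g

m ≈ 110 g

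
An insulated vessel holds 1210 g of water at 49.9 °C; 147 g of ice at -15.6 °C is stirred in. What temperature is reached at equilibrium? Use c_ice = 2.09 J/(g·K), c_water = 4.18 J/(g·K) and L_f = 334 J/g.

Setting the total heat transfer to zero:
warm ice to 0 °C: 147×2.09×(0 − (-15.6)) = 4792.8
  fusion: m_ice L_f = 147×334 = 49098
  warm the meltwater: 614.46 T
  water: 5057.8(T − 49.9)
5672.3 T = 252384 − 53891 = 198493
T ≈ 34.99 °C — above 0 °C, consistent with complete melting.

T_f ≈ 35.0 °C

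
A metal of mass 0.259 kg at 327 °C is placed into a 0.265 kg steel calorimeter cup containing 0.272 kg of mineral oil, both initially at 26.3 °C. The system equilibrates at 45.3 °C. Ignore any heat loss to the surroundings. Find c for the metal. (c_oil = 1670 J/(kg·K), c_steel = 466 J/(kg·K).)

c ≈ 150 J/(kg·K)

Net heat exchanged in the isolated system is zero:
0.259·c·(45.3 − 327) + 0.272·1670·(45.3 − 26.3) + 0.265·466·(45.3 − 26.3) = 0
-72.96 c = -10977
c = -10977/-72.96 ≈ 150.4 J/(kg·K)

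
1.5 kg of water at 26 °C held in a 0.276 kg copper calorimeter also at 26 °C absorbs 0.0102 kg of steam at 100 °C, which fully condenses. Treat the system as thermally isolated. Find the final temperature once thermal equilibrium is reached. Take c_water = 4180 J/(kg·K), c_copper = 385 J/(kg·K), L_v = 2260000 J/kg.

Setting the total heat transfer to zero:
condense steam: −0.0102×2260000 = −23052
  condensate cools 100→T: 0.0102×4180×(T − 100) = 42.64(T − 100)
  water warms: 1.5×4180×(T − 26) = 6270(T − 26)
  copper cup: 0.276×385×(T − 26) = 106.26(T − 26)
6418.9 T = 23052 + 4263.6 + 165783 = 193098
T ≈ 30.08 °C — below 100 °C, confirming all the steam condensed.

T_f ≈ 30.1 °C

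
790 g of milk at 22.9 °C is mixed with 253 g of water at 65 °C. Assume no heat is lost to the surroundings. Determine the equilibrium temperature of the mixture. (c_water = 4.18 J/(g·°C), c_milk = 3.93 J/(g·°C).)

T_f ≈ 33.6 °C

Setting the total heat transfer to zero:
253*4.18*(T − 65) + 790*3.93*(T − 22.9) = 0
(1057.5 + 3104.7) T = 1057.5*65 + 3104.7*22.9
T ≈ 33.60 °C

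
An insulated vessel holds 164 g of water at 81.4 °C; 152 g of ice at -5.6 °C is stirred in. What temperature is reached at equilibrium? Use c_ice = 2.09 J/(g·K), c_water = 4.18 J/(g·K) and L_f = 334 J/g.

T_f ≈ 2.5 °C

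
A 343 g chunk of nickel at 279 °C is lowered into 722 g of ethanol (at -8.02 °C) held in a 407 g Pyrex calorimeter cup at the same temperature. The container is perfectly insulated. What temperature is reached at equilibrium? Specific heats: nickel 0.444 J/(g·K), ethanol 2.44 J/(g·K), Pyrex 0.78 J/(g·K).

T_f ≈ 11.6 °C

Conservation of energy gives ΣQ = 0:
343·0.444·(T − 279) + 722·2.44·(T − (-8.02)) + 407·0.78·(T − (-8.02)) = 0
152.29(T − 279) + 1761.7(T − (-8.02)) + 317.46(T − (-8.02)) = 0
2231.4 T = 25815
T ≈ 11.57 °C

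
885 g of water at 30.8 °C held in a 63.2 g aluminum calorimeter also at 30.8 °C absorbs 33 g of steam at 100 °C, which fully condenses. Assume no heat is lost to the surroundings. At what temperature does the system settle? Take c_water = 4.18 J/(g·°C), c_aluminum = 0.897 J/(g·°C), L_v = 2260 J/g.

Heat gained plus heat lost sum to zero:
condense steam: −33·2260 = −74580; condensate cools 100→T: 33·4.18·(T − 100) = 137.94(T − 100); water warms: 885·4.18·(T − 30.8) = 3699.3(T − 30.8); cup: 56.69(T − 30.8)
3893.9 T = 74580 + 13794 + 115685 = 204059
T ≈ 52.40 °C (< 100 °C, so full condensation is consistent).

T_f ≈ 52.4 °C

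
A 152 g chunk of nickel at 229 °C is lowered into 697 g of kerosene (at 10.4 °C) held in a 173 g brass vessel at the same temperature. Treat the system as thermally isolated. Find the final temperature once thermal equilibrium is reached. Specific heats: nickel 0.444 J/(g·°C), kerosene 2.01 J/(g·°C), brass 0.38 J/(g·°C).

T_f ≈ 20.0 °C

Let T be the final temperature. ΣQ_i = 0:
152×0.444×(T − 229) + 697×2.01×(T − 10.4) + 173×0.38×(T − 10.4) = 0
(67.49 + 1401 + 65.74) T = 67.49×229 + 1401×10.4 + 65.74×10.4
T = 30709/1534.2 ≈ 20.02 °C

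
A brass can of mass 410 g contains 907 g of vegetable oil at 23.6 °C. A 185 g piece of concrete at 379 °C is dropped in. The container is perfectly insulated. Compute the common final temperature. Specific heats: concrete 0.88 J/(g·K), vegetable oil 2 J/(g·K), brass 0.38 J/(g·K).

Let T be the final temperature. ΣQ_i = 0:
185*0.88*(T − 379) + 907*2*(T − 23.6) + 410*0.38*(T − 23.6) = 0
162.8(T − 379) + 1814(T − 23.6) + 155.8(T − 23.6) = 0
(162.8 + 1814 + 155.8) T = 162.8*379 + 1814*23.6 + 155.8*23.6
T = 108188 / 2132.6 = 50.7 °C

T_f ≈ 50.7 °C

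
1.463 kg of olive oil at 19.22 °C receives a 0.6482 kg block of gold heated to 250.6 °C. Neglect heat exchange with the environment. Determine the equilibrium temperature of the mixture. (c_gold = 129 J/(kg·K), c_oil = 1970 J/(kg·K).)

Energy conservation, ΣQ = 0:
0.6482·129·(T − 250.6) + 1.463·1970·(T − 19.22) = 0
83.62(T − 250.6) + 2882.1(T − 19.22) = 0
2965.7 T = 76349
T = 76349/2965.7 ≈ 25.74 °C

T_f ≈ 25.7 °C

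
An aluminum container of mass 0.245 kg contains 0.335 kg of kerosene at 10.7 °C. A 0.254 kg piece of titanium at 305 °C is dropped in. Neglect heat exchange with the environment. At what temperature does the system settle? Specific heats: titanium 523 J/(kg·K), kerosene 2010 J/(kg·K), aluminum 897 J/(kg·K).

Setting the total heat transfer to zero:
0.254*523*(T − 305) + 0.335*2010*(T − 10.7) + 0.245*897*(T − 10.7) = 0
132.84(T − 305) + 673.35(T − 10.7) + 219.76(T − 10.7) = 0
(132.84 + 673.35 + 219.76) T = 132.84*305 + 673.35*10.7 + 219.76*10.7
T = 50073 / 1026 = 48.8 °C

T_f ≈ 48.8 °C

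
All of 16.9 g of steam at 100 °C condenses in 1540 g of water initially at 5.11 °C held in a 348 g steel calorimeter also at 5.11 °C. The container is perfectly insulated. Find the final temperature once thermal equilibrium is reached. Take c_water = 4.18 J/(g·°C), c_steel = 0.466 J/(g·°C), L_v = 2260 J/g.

T_f ≈ 11.8 °C

Setting the total heat transfer to zero:
latent heat released on condensation: 16.9×2260 = 38194; condensed water 100 °C→T: 70.64(T − 100); water warms: 1540×4.18×(T − 5.11) = 6437.2(T − 5.11); steel cup: 348×0.466×(T − 5.11) = 162.17(T − 5.11)
6670 T = 38194 + 7064.2 + 33723 = 78981
T ≈ 11.84 °C — below 100 °C, confirming all the steam condensed.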